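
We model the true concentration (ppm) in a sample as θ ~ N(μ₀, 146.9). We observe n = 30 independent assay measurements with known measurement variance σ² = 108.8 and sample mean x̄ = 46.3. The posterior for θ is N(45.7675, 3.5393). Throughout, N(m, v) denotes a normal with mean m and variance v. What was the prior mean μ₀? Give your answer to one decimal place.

The posterior mean is a precision-weighted average: μ_n = (τ₀μ₀ + τ_data·x̄)/(τ₀+τ_data), with τ₀=1/σ₀² and τ_data=n/σ².
Here τ₀ = 1/146.9 = 0.006807 and τ_data = 30/108.8 = 0.275735, so τ_n = 0.282542.
Rearranging for μ₀: μ₀ = (μ_n·τ_n − τ_data·x̄)/τ₀ = (45.7675·0.282542 − 0.275735·46.3) / 0.006807 = 0.164710/0.006807 ≈ 24.2.

μ₀ = 24.2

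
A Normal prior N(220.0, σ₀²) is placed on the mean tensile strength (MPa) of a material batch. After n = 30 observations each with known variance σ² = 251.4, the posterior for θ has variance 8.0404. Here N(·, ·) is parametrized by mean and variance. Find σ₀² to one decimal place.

σ₀² = 198.4

For the Normal–Normal model with known σ², precisions add: τ_n = τ₀ + n/σ².
So 1/σ₀² = 1/8.0404 − 30/251.4 = 0.124372 − 0.119332 = 0.005040.
Hence σ₀² = 1/0.005040 ≈ 198.4.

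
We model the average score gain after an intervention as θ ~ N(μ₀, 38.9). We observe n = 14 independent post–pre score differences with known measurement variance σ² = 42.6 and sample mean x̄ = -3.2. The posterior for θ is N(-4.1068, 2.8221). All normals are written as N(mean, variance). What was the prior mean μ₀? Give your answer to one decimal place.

μ₀ = -15.7

The posterior mean is a precision-weighted average: μ_n = (τ₀μ₀ + τ_data·x̄)/(τ₀+τ_data), with τ₀=1/σ₀² and τ_data=n/σ².
Here τ₀ = 1/38.9 = 0.025707 and τ_data = 14/42.6 = 0.328638, so τ_n = 0.354345.
Rearranging for μ₀: μ₀ = (μ_n·τ_n − τ_data·x̄)/τ₀ = (-4.1068·0.354345 − 0.328638·-3.2) / 0.025707 = -0.403582/0.025707 ≈ -15.7.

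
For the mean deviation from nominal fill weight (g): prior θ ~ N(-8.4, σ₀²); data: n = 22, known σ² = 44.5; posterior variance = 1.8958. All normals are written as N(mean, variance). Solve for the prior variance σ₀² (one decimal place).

σ₀² = 30.2

Posterior precision equals prior precision plus data precision: 1/σ_n² = 1/σ₀² + n/σ².
So 1/σ₀² = 1/1.8958 − 22/44.5 = 0.527482 − 0.494382 = 0.033100.
Hence σ₀² = 1/0.033100 ≈ 30.2.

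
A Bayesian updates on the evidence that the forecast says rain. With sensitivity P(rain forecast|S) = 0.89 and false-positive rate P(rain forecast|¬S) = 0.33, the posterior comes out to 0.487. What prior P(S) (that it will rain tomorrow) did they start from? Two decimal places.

In odds form, posterior odds = prior odds × likelihood ratio, so prior odds = posterior odds ÷ LR.
Posterior odds = 0.487/(1−0.487) = 0.9493. LR = 0.89/0.33 = 2.6970.
Prior odds = 0.9493/2.6970 = 0.3520, so P(S) = 0.3520/(1+0.3520) ≈ 0.26.

P(S) = 0.26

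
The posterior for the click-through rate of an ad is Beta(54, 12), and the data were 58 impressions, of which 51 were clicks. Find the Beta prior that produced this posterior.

Beta(3, 5)

Under Beta–binomial conjugacy the posterior parameters are (α+s, β+f).
So α = 54 − 51 = 3 and β = 12 − 7 = 5.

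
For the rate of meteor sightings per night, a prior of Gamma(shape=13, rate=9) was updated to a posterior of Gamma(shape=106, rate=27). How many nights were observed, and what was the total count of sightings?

A Gamma(α, β) prior (rate parametrization) on a Poisson rate with n observations summing to S gives posterior Gamma(α+S, β+n).
Matching: Σxᵢ = 106 − 13 = 93 and n = 27 − 9 = 18.

n = 18 nights with total 93 sightings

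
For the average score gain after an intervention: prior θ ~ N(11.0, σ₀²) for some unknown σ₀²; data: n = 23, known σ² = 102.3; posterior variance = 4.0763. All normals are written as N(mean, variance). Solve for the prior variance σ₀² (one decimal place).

Posterior precision equals prior precision plus data precision: 1/σ_n² = 1/σ₀² + n/σ².
So 1/σ₀² = 1/4.0763 − 23/102.3 = 0.245321 − 0.224829 = 0.020492.
Hence σ₀² = 1/0.020492 ≈ 48.8.

σ₀² = 48.8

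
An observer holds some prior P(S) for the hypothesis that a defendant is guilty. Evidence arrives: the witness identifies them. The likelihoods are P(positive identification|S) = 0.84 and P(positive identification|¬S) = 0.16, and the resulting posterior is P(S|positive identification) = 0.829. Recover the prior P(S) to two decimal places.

Bayes' rule in odds form gives O(S|E) = O(S)·[P(E|S)/P(E|¬S)], hence O(S) = O(S|E)/LR.
Posterior odds = 0.829/(1−0.829) = 4.8480. LR = 0.84/0.16 = 5.2500.
Prior odds = 4.8480/5.2500 = 0.9234, so P(S) = 0.9234/(1+0.9234) ≈ 0.48.

P(S) = 0.48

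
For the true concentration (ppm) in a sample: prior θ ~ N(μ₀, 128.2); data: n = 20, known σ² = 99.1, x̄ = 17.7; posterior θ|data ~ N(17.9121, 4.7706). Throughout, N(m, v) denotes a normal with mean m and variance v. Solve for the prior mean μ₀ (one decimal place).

μ₀ = 23.4

With known observation variance, the Normal–Normal posterior has precision τ_n = τ₀ + n/σ² and mean μ_n = (τ₀μ₀ + (n/σ²)x̄)/τ_n.
Here τ₀ = 1/128.2 = 0.007800 and τ_data = 20/99.1 = 0.201816, so τ_n = 0.209616.
Rearranging for μ₀: μ₀ = (μ_n·τ_n − τ_data·x̄)/τ₀ = (17.9121·0.209616 − 0.201816·17.7) / 0.007800 = 0.182520/0.007800 ≈ 23.4.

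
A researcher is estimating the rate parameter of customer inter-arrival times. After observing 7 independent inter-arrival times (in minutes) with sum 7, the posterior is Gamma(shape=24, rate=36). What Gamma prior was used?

For an exponential likelihood with a Gamma(α, β) prior on the rate, n observations with total T give posterior Gamma(α+n, β+T).
So α = 24 − 7 = 17 and β = 36 − 7 = 29.

Gamma(shape=17, rate=29)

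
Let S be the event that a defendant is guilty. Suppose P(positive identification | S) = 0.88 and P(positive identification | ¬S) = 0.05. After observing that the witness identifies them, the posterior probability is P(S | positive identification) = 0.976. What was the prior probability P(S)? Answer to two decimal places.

P(S) = 0.70

Bayes' rule in odds form gives O(S|E) = O(S)·[P(E|S)/P(E|¬S)], hence O(S) = O(S|E)/LR.
Posterior odds = 0.976/(1−0.976) = 40.6667. LR = 0.88/0.05 = 17.6000.
Prior odds = 40.6667/17.6000 = 2.3106, so P(S) = 2.3106/(1+2.3106) ≈ 0.70.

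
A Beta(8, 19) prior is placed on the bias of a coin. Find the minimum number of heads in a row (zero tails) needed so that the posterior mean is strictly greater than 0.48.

After k heads and 0 tails the posterior is Beta(8+k, 19), with mean (8+k)/(8+19+k).
Set (8+k)/(27+k) > 0.48 and solve: k > (0.48·27 − 8)/(1 − 0.48) = 9.538.
The smallest integer exceeding 9.538 is 10, and checking k=10: (18)/(37) = 0.4865 > 0.48.

k = 10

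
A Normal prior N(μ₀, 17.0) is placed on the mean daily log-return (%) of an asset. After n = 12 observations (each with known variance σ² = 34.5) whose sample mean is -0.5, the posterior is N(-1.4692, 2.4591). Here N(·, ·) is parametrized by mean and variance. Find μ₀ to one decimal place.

The posterior mean is a precision-weighted average: μ_n = (τ₀μ₀ + τ_data·x̄)/(τ₀+τ_data), with τ₀=1/σ₀² and τ_data=n/σ².
Here τ₀ = 1/17.0 = 0.058824 and τ_data = 12/34.5 = 0.347826, so τ_n = 0.406650.
Rearranging for μ₀: μ₀ = (μ_n·τ_n − τ_data·x̄)/τ₀ = (-1.4692·0.406650 − 0.347826·-0.5) / 0.058824 = -0.423537/0.058824 ≈ -7.2.

μ₀ = -7.2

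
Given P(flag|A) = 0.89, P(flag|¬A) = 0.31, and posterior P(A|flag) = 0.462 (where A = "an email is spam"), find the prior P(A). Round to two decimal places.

Bayes' rule in odds form gives O(A|E) = O(A)·[P(E|A)/P(E|¬A)], hence O(A) = O(A|E)/LR.
Posterior odds = 0.462/(1−0.462) = 0.8587. LR = 0.89/0.31 = 2.8710.
Prior odds = 0.8587/2.8710 = 0.2991, so P(A) = 0.2991/(1+0.2991) ≈ 0.23.

P(A) = 0.23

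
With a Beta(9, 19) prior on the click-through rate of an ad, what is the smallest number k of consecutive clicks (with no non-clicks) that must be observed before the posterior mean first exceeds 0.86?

k = 108

After k clicks and 0 non-clicks the posterior is Beta(9+k, 19), with mean (9+k)/(9+19+k).
Set (9+k)/(28+k) > 0.86 and solve: k > (0.86·28 − 9)/(1 − 0.86) = 107.714.
The smallest integer exceeding 107.714 is 108, and checking k=108: (117)/(136) = 0.8603 > 0.86.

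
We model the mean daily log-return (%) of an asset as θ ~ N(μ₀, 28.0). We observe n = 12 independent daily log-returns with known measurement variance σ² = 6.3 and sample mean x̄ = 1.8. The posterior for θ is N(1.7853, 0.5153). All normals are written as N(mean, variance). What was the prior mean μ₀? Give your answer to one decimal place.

μ₀ = 1.0

With known observation variance, the Normal–Normal posterior has precision τ_n = τ₀ + n/σ² and mean μ_n = (τ₀μ₀ + (n/σ²)x̄)/τ_n.
Here τ₀ = 1/28.0 = 0.035714 and τ_data = 12/6.3 = 1.904762, so τ_n = 1.940476.
Rearranging for μ₀: μ₀ = (μ_n·τ_n − τ_data·x̄)/τ₀ = (1.7853·1.940476 − 1.904762·1.8) / 0.035714 = 0.035760/0.035714 ≈ 1.0.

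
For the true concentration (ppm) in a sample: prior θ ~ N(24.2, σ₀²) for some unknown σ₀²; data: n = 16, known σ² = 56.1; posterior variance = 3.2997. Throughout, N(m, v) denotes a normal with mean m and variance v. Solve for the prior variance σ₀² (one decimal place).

For the Normal–Normal model with known σ², precisions add: τ_n = τ₀ + n/σ².
So 1/σ₀² = 1/3.2997 − 16/56.1 = 0.303058 − 0.285205 = 0.017853.
Hence σ₀² = 1/0.017853 ≈ 56.0.

σ₀² = 56.0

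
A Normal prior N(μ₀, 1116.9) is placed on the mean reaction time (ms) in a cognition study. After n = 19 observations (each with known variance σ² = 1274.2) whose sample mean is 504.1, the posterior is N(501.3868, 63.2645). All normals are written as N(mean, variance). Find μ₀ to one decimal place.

μ₀ = 456.2

With known observation variance, the Normal–Normal posterior has precision τ_n = τ₀ + n/σ² and mean μ_n = (τ₀μ₀ + (n/σ²)x̄)/τ_n.
Here τ₀ = 1/1116.9 = 0.000895 and τ_data = 19/1274.2 = 0.014911, so τ_n = 0.015806.
Rearranging for μ₀: μ₀ = (μ_n·τ_n − τ_data·x̄)/τ₀ = (501.3868·0.015806 − 0.014911·504.1) / 0.000895 = 0.408285/0.000895 ≈ 456.2.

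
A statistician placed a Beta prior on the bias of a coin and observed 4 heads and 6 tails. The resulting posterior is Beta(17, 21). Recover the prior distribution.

Beta(13, 15)

Beta is conjugate to the binomial likelihood: posterior = Beta(α+s, β+f).
Subtract the data counts: 17−4=13, 21−6=15.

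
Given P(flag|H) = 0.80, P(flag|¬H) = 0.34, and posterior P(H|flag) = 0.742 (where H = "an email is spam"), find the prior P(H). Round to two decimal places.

P(H) = 0.55

Bayes' rule in odds form gives O(H|E) = O(H)·[P(E|H)/P(E|¬H)], hence O(H) = O(H|E)/LR.
Posterior odds = 0.742/(1−0.742) = 2.8760. LR = 0.80/0.34 = 2.3529.
Prior odds = 2.8760/2.3529 = 1.2223, so P(H) = 1.2223/(1+1.2223) ≈ 0.55.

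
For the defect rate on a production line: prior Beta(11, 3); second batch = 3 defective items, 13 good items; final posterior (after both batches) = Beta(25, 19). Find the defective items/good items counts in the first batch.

Because Beta–binomial updating is additive in the counts, the combined data contributed (α_post−α_prior, β_post−β_prior) successes and failures.
Total across both batches: 25−11=14 defective items, 19−3=16 good items.
Subtract the second batch: 14−3=11 defective items and 16−13=3 good items.

11 defective items and 3 good items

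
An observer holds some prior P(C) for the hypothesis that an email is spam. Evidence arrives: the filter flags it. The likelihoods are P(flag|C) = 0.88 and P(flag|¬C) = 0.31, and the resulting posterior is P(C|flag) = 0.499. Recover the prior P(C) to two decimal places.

Bayes' rule in odds form gives O(C|E) = O(C)·[P(E|C)/P(E|¬C)], hence O(C) = O(C|E)/LR.
Posterior odds = 0.499/(1−0.499) = 0.9960. LR = 0.88/0.31 = 2.8387.
Prior odds = 0.9960/2.8387 = 0.3509, so P(C) = 0.3509/(1+0.3509) ≈ 0.26.

P(C) = 0.26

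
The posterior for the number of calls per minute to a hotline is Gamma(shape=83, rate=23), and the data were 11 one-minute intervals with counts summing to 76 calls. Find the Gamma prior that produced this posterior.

A Gamma(α, β) prior (rate parametrization) on a Poisson rate with n observations summing to S gives posterior Gamma(α+S, β+n).
So α = 83 − 76 = 7 and β = 23 − 11 = 12.

Gamma(shape=7, rate=12)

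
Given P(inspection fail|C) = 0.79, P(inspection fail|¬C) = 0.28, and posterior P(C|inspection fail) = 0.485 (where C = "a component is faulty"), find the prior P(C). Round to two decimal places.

In odds form, posterior odds = prior odds × likelihood ratio, so prior odds = posterior odds ÷ LR.
Posterior odds = 0.485/(1−0.485) = 0.9417. LR = 0.79/0.28 = 2.8214.
Prior odds = 0.9417/2.8214 = 0.3338, so P(C) = 0.3338/(1+0.3338) ≈ 0.25.

P(C) = 0.25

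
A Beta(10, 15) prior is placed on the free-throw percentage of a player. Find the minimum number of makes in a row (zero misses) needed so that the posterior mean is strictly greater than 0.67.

After k makes and 0 misses the posterior is Beta(10+k, 15), with mean (10+k)/(10+15+k).
Set (10+k)/(25+k) > 0.67 and solve: k > (0.67·25 − 10)/(1 − 0.67) = 20.455.
The smallest integer exceeding 20.455 is 21, and checking k=21: (31)/(46) = 0.6739 > 0.67.

k = 21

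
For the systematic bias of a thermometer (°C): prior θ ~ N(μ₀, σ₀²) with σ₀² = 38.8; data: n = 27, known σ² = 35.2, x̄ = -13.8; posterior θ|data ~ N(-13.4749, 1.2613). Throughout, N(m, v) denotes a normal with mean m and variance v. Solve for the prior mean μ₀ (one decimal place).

The posterior mean is a precision-weighted average: μ_n = (τ₀μ₀ + τ_data·x̄)/(τ₀+τ_data), with τ₀=1/σ₀² and τ_data=n/σ².
Here τ₀ = 1/38.8 = 0.025773 and τ_data = 27/35.2 = 0.767045, so τ_n = 0.792818.
Rearranging for μ₀: μ₀ = (μ_n·τ_n − τ_data·x̄)/τ₀ = (-13.4749·0.792818 − 0.767045·-13.8) / 0.025773 = -0.097922/0.025773 ≈ -3.8.

μ₀ = -3.8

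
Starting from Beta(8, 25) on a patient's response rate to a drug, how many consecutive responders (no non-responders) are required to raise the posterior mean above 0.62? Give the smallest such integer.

k = 33

After k responders and 0 non-responders the posterior is Beta(8+k, 25), with mean (8+k)/(8+25+k).
Set (8+k)/(33+k) > 0.62 and solve: k > (0.62·33 − 8)/(1 − 0.62) = 32.789.
The smallest integer exceeding 32.789 is 33, and checking k=33: (41)/(66) = 0.6212 > 0.62.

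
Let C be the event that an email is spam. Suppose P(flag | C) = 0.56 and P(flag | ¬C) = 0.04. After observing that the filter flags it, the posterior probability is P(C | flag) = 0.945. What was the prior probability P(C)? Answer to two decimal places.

P(C) = 0.55

Bayes' rule in odds form gives O(C|E) = O(C)·[P(E|C)/P(E|¬C)], hence O(C) = O(C|E)/LR.
Posterior odds = 0.945/(1−0.945) = 17.1818. LR = 0.56/0.04 = 14.0000.
Prior odds = 17.1818/14.0000 = 1.2273, so P(C) = 1.2273/(1+1.2273) ≈ 0.55.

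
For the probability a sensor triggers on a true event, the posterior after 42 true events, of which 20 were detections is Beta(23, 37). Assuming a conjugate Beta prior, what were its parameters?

A Beta(α, β) prior with s successes and f failures in binomial data gives a Beta(α+s, β+f) posterior.
So α = 23 − 20 = 3 and β = 37 − 22 = 15.

Beta(3, 15)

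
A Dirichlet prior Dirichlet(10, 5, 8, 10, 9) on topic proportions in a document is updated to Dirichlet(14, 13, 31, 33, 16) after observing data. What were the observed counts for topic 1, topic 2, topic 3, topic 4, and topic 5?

counts (4, 8, 23, 23, 7)

For a Dirichlet(α) prior with multinomial counts c, the posterior is Dirichlet(α + c) componentwise.
Counts are posterior − prior componentwise: 14−10=4, 13−5=8, 31−8=23, 33−10=23, 16−9=7.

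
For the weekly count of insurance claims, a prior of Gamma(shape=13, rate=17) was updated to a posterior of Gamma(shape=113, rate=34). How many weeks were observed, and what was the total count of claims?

n = 17 weeks with total 100 claims

Gamma–Poisson conjugacy: posterior shape = α + Σxᵢ, posterior rate = β + n.
Matching: Σxᵢ = 113 − 13 = 100 and n = 34 − 17 = 17.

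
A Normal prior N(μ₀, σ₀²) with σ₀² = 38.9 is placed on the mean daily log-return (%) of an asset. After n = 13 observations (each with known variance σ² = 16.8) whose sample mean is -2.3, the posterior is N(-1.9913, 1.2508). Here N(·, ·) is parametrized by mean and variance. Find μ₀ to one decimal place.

μ₀ = 7.3

With known observation variance, the Normal–Normal posterior has precision τ_n = τ₀ + n/σ² and mean μ_n = (τ₀μ₀ + (n/σ²)x̄)/τ_n.
Here τ₀ = 1/38.9 = 0.025707 and τ_data = 13/16.8 = 0.773810, so τ_n = 0.799517.
Rearranging for μ₀: μ₀ = (μ_n·τ_n − τ_data·x̄)/τ₀ = (-1.9913·0.799517 − 0.773810·-2.3) / 0.025707 = 0.187685/0.025707 ≈ 7.3.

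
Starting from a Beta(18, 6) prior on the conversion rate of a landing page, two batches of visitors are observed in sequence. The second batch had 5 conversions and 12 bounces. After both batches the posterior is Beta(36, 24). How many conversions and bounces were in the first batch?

13 conversions and 6 bounces

Because Beta–binomial updating is additive in the counts, the combined data contributed (α_post−α_prior, β_post−β_prior) successes and failures.
Total across both batches: 36−18=18 conversions, 24−6=18 bounces.
Subtract the second batch: 18−5=13 conversions and 18−12=6 bounces.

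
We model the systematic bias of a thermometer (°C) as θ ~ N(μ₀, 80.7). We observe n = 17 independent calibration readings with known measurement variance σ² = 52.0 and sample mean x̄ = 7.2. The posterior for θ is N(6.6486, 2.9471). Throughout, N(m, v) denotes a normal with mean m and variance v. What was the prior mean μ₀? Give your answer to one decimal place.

The posterior mean is a precision-weighted average: μ_n = (τ₀μ₀ + τ_data·x̄)/(τ₀+τ_data), with τ₀=1/σ₀² and τ_data=n/σ².
Here τ₀ = 1/80.7 = 0.012392 and τ_data = 17/52.0 = 0.326923, so τ_n = 0.339315.
Rearranging for μ₀: μ₀ = (μ_n·τ_n − τ_data·x̄)/τ₀ = (6.6486·0.339315 − 0.326923·7.2) / 0.012392 = -0.097876/0.012392 ≈ -7.9.

μ₀ = -7.9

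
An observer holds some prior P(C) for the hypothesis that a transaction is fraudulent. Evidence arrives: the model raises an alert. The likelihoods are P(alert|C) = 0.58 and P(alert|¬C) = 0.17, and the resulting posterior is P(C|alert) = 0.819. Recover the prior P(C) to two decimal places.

P(C) = 0.57

Bayes' rule in odds form gives O(C|E) = O(C)·[P(E|C)/P(E|¬C)], hence O(C) = O(C|E)/LR.
Posterior odds = 0.819/(1−0.819) = 4.5249. LR = 0.58/0.17 = 3.4118.
Prior odds = 4.5249/3.4118 = 1.3263, so P(C) = 1.3263/(1+1.3263) ≈ 0.57.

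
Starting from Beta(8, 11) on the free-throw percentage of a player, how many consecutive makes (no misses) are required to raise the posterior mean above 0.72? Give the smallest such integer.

After k makes and 0 misses the posterior is Beta(8+k, 11), with mean (8+k)/(8+11+k).
Set (8+k)/(19+k) > 0.72 and solve: k > (0.72·19 − 8)/(1 − 0.72) = 20.286.
The smallest integer exceeding 20.286 is 21, and checking k=21: (29)/(40) = 0.7250 > 0.72.

k = 21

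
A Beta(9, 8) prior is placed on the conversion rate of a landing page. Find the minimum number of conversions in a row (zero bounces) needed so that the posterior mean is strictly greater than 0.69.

k = 9

After k conversions and 0 bounces the posterior is Beta(9+k, 8), with mean (9+k)/(9+8+k).
Set (9+k)/(17+k) > 0.69 and solve: k > (0.69·17 − 9)/(1 − 0.69) = 8.806.
The smallest integer exceeding 8.806 is 9.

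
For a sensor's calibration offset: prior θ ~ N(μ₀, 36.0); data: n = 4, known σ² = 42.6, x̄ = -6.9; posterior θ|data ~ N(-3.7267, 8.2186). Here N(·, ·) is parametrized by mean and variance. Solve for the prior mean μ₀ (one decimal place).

The posterior mean is a precision-weighted average: μ_n = (τ₀μ₀ + τ_data·x̄)/(τ₀+τ_data), with τ₀=1/σ₀² and τ_data=n/σ².
Here τ₀ = 1/36.0 = 0.027778 and τ_data = 4/42.6 = 0.093897, so τ_n = 0.121675.
Rearranging for μ₀: μ₀ = (μ_n·τ_n − τ_data·x̄)/τ₀ = (-3.7267·0.121675 − 0.093897·-6.9) / 0.027778 = 0.194443/0.027778 ≈ 7.0.

μ₀ = 7.0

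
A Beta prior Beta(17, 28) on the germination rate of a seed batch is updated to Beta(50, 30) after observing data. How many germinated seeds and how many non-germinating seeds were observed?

A Beta(α, β) prior with s successes and f failures in binomial data gives a Beta(α+s, β+f) posterior.
Match parameters: s=50−17=33, f=30−28=2.

33 germinated seeds and 2 non-germinating seeds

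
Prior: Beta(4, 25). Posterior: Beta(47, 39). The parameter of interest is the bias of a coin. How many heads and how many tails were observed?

43 heads and 14 tails

Under Beta–binomial conjugacy the posterior parameters are (a+s, b+f).
So s = 47 − 4 = 43 and f = 39 − 25 = 14.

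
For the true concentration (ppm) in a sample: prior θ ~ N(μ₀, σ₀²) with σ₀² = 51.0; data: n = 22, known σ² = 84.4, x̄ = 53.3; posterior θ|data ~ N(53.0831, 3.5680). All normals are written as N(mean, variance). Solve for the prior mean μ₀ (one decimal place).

μ₀ = 50.2

With known observation variance, the Normal–Normal posterior has precision τ_n = τ₀ + n/σ² and mean μ_n = (τ₀μ₀ + (n/σ²)x̄)/τ_n.
Here τ₀ = 1/51.0 = 0.019608 and τ_data = 22/84.4 = 0.260664, so τ_n = 0.280272.
Rearranging for μ₀: μ₀ = (μ_n·τ_n − τ_data·x̄)/τ₀ = (53.0831·0.280272 − 0.260664·53.3) / 0.019608 = 0.984315/0.019608 ≈ 50.2.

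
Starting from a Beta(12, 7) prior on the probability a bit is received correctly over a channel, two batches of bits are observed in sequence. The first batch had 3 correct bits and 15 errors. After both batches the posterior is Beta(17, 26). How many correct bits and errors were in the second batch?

Sequential conjugate updates are equivalent to a single update on the pooled data, so total successes = posterior α − prior α and total failures = posterior β − prior β.
Total across both batches: 17−12=5 correct bits, 26−7=19 errors.
Subtract the first batch: 5−3=2 correct bits and 19−15=4 errors.

2 correct bits and 4 errors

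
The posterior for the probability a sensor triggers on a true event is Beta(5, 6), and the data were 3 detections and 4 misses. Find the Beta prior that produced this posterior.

Beta is conjugate to the binomial likelihood: posterior = Beta(a+s, b+f).
Subtract the data counts: 5−3=2, 6−4=2.

Beta(2, 2)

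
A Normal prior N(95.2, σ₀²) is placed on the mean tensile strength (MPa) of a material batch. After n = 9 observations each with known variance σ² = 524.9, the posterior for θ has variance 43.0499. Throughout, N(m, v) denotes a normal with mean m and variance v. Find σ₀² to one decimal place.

σ₀² = 164.4

Posterior precision equals prior precision plus data precision: 1/σ_n² = 1/σ₀² + n/σ².
So 1/σ₀² = 1/43.0499 − 9/524.9 = 0.023229 − 0.017146 = 0.006083.
Hence σ₀² = 1/0.006083 ≈ 164.4.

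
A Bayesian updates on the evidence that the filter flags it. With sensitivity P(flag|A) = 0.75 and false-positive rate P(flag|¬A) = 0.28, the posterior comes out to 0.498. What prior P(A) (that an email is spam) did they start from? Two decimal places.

In odds form, posterior odds = prior odds × likelihood ratio, so prior odds = posterior odds ÷ LR.
Posterior odds = 0.498/(1−0.498) = 0.9920. LR = 0.75/0.28 = 2.6786.
Prior odds = 0.9920/2.6786 = 0.3703, so P(A) = 0.3703/(1+0.3703) ≈ 0.27.

P(A) = 0.27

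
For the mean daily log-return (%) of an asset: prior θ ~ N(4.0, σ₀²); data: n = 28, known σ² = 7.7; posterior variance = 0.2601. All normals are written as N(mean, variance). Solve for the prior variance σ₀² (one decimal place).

σ₀² = 4.8

For the Normal–Normal model with known σ², precisions add: τ_n = τ₀ + n/σ².
So 1/σ₀² = 1/0.2601 − 28/7.7 = 3.844675 − 3.636364 = 0.208311.
Hence σ₀² = 1/0.208311 ≈ 4.8.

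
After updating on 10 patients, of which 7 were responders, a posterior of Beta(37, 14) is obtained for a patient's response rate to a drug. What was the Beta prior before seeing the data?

Beta is conjugate to the binomial likelihood: posterior = Beta(a+s, b+f).
Subtract the data counts: 37−7=30, 14−3=11.

Beta(30, 11)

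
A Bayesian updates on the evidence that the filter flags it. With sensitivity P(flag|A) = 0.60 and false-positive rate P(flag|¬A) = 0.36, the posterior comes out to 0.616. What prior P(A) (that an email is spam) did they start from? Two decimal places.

In odds form, posterior odds = prior odds × likelihood ratio, so prior odds = posterior odds ÷ LR.
Posterior odds = 0.616/(1−0.616) = 1.6042. LR = 0.60/0.36 = 1.6667.
Prior odds = 1.6042/1.6667 = 0.9625, so P(A) = 0.9625/(1+0.9625) ≈ 0.49.

P(A) = 0.49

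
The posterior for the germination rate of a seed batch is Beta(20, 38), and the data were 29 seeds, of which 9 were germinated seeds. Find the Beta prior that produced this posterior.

Beta(11, 18)

Under Beta–binomial conjugacy the posterior parameters are (a+s, b+f).
So a = 20 − 9 = 11 and b = 38 − 20 = 18.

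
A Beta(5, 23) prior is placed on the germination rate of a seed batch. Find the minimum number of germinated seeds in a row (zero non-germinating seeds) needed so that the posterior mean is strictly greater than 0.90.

k = 203

After k germinated seeds and 0 non-germinating seeds the posterior is Beta(5+k, 23), with mean (5+k)/(5+23+k).
Set (5+k)/(28+k) > 0.90 and solve: k > (0.90·28 − 5)/(1 − 0.90) = 202.000.
The smallest integer exceeding 202.000 is 203.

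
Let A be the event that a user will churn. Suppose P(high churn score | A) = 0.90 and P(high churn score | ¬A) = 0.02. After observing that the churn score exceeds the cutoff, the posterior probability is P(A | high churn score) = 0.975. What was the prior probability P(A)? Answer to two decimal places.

Bayes' rule in odds form gives O(A|E) = O(A)·[P(E|A)/P(E|¬A)], hence O(A) = O(A|E)/LR.
Posterior odds = 0.975/(1−0.975) = 39.0000. LR = 0.90/0.02 = 45.0000.
Prior odds = 39.0000/45.0000 = 0.8667, so P(A) = 0.8667/(1+0.8667) ≈ 0.46.

P(A) = 0.46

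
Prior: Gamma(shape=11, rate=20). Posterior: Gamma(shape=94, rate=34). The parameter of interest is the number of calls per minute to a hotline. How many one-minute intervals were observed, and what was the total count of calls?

n = 14 one-minute intervals with total 83 calls

A Gamma(α, β) prior (rate parametrization) on a Poisson rate with n observations summing to S gives posterior Gamma(α+S, β+n).
Matching: Σxᵢ = 94 − 11 = 83 and n = 34 − 20 = 14.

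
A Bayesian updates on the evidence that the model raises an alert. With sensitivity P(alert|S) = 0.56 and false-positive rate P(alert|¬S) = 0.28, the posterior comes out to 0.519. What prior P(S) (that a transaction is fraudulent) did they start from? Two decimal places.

Bayes' rule in odds form gives O(S|E) = O(S)·[P(E|S)/P(E|¬S)], hence O(S) = O(S|E)/LR.
Posterior odds = 0.519/(1−0.519) = 1.0790. LR = 0.56/0.28 = 2.0000.
Prior odds = 1.0790/2.0000 = 0.5395, so P(S) = 0.5395/(1+0.5395) ≈ 0.35.

P(S) = 0.35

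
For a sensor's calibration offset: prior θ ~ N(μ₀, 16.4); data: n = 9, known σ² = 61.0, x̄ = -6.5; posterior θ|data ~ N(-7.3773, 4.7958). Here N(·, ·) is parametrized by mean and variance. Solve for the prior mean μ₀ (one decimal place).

The posterior mean is a precision-weighted average: μ_n = (τ₀μ₀ + τ_data·x̄)/(τ₀+τ_data), with τ₀=1/σ₀² and τ_data=n/σ².
Here τ₀ = 1/16.4 = 0.060976 and τ_data = 9/61.0 = 0.147541, so τ_n = 0.208517.
Rearranging for μ₀: μ₀ = (μ_n·τ_n − τ_data·x̄)/τ₀ = (-7.3773·0.208517 − 0.147541·-6.5) / 0.060976 = -0.579276/0.060976 ≈ -9.5.

μ₀ = -9.5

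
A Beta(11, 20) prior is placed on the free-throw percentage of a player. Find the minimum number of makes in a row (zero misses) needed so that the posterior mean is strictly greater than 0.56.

After k makes and 0 misses the posterior is Beta(11+k, 20), with mean (11+k)/(11+20+k).
Set (11+k)/(31+k) > 0.56 and solve: k > (0.56·31 − 11)/(1 − 0.56) = 14.455.
The smallest integer exceeding 14.455 is 15.

k = 15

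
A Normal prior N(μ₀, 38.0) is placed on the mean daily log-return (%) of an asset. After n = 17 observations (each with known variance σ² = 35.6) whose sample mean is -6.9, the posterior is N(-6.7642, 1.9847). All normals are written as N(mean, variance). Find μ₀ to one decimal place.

μ₀ = -4.3

With known observation variance, the Normal–Normal posterior has precision τ_n = τ₀ + n/σ² and mean μ_n = (τ₀μ₀ + (n/σ²)x̄)/τ_n.
Here τ₀ = 1/38.0 = 0.026316 and τ_data = 17/35.6 = 0.477528, so τ_n = 0.503844.
Rearranging for μ₀: μ₀ = (μ_n·τ_n − τ_data·x̄)/τ₀ = (-6.7642·0.503844 − 0.477528·-6.9) / 0.026316 = -0.113158/0.026316 ≈ -4.3.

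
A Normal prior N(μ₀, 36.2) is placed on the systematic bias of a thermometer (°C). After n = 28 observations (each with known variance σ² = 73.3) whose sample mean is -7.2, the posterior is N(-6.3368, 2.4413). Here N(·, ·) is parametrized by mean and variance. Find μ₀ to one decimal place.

μ₀ = 5.6

With known observation variance, the Normal–Normal posterior has precision τ_n = τ₀ + n/σ² and mean μ_n = (τ₀μ₀ + (n/σ²)x̄)/τ_n.
Here τ₀ = 1/36.2 = 0.027624 and τ_data = 28/73.3 = 0.381992, so τ_n = 0.409616.
Rearranging for μ₀: μ₀ = (μ_n·τ_n − τ_data·x̄)/τ₀ = (-6.3368·0.409616 − 0.381992·-7.2) / 0.027624 = 0.154688/0.027624 ≈ 5.6.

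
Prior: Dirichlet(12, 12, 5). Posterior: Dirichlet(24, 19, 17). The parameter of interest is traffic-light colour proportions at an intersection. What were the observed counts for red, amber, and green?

counts (12, 7, 12)

For a Dirichlet(α) prior with multinomial counts c, the posterior is Dirichlet(α + c) componentwise.
Counts are posterior − prior componentwise: 24−12=12, 19−12=7, 17−5=12.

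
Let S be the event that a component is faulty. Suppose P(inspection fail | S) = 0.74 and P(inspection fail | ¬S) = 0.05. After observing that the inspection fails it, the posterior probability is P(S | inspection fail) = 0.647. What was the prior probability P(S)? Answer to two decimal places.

P(S) = 0.11

In odds form, posterior odds = prior odds × likelihood ratio, so prior odds = posterior odds ÷ LR.
Posterior odds = 0.647/(1−0.647) = 1.8329. LR = 0.74/0.05 = 14.8000.
Prior odds = 1.8329/14.8000 = 0.1238, so P(S) = 0.1238/(1+0.1238) ≈ 0.11.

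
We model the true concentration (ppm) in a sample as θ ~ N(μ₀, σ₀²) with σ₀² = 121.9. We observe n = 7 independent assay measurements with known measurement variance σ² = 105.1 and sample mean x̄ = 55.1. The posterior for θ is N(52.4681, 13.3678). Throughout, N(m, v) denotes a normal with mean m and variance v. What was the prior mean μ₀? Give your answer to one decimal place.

μ₀ = 31.1

The posterior mean is a precision-weighted average: μ_n = (τ₀μ₀ + τ_data·x̄)/(τ₀+τ_data), with τ₀=1/σ₀² and τ_data=n/σ².
Here τ₀ = 1/121.9 = 0.008203 and τ_data = 7/105.1 = 0.066603, so τ_n = 0.074806.
Rearranging for μ₀: μ₀ = (μ_n·τ_n − τ_data·x̄)/τ₀ = (52.4681·0.074806 − 0.066603·55.1) / 0.008203 = 0.255103/0.008203 ≈ 31.1.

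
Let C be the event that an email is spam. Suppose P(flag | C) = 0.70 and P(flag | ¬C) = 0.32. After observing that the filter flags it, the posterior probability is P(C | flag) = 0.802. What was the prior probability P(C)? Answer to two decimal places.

In odds form, posterior odds = prior odds × likelihood ratio, so prior odds = posterior odds ÷ LR.
Posterior odds = 0.802/(1−0.802) = 4.0505. LR = 0.70/0.32 = 2.1875.
Prior odds = 4.0505/2.1875 = 1.8517, so P(C) = 1.8517/(1+1.8517) ≈ 0.65.

P(C) = 0.65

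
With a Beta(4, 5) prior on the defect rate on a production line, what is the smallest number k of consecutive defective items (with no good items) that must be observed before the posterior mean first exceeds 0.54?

After k defective items and 0 good items the posterior is Beta(4+k, 5), with mean (4+k)/(4+5+k).
Set (4+k)/(9+k) > 0.54 and solve: k > (0.54·9 − 4)/(1 − 0.54) = 1.870.
The smallest integer exceeding 1.870 is 2, and checking k=2: (6)/(11) = 0.5455 > 0.54.

k = 2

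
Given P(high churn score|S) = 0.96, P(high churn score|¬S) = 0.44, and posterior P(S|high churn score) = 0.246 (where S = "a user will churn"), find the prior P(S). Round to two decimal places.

P(S) = 0.13

In odds form, posterior odds = prior odds × likelihood ratio, so prior odds = posterior odds ÷ LR.
Posterior odds = 0.246/(1−0.246) = 0.3263. LR = 0.96/0.44 = 2.1818.
Prior odds = 0.3263/2.1818 = 0.1496, so P(S) = 0.1496/(1+0.1496) ≈ 0.13.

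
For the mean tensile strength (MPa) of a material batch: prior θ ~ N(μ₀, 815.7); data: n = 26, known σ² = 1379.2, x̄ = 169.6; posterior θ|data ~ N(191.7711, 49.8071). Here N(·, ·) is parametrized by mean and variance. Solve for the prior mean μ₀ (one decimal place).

With known observation variance, the Normal–Normal posterior has precision τ_n = τ₀ + n/σ² and mean μ_n = (τ₀μ₀ + (n/σ²)x̄)/τ_n.
Here τ₀ = 1/815.7 = 0.001226 and τ_data = 26/1379.2 = 0.018852, so τ_n = 0.020078.
Rearranging for μ₀: μ₀ = (μ_n·τ_n − τ_data·x̄)/τ₀ = (191.7711·0.020078 − 0.018852·169.6) / 0.001226 = 0.653081/0.001226 ≈ 532.7.

μ₀ = 532.7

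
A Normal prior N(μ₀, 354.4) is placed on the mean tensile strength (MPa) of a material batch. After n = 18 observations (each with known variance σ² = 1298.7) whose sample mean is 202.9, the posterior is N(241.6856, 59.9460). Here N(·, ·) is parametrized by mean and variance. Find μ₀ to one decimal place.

μ₀ = 432.2

With known observation variance, the Normal–Normal posterior has precision τ_n = τ₀ + n/σ² and mean μ_n = (τ₀μ₀ + (n/σ²)x̄)/τ_n.
Here τ₀ = 1/354.4 = 0.002822 and τ_data = 18/1298.7 = 0.013860, so τ_n = 0.016682.
Rearranging for μ₀: μ₀ = (μ_n·τ_n − τ_data·x̄)/τ₀ = (241.6856·0.016682 − 0.013860·202.9) / 0.002822 = 1.219605/0.002822 ≈ 432.2.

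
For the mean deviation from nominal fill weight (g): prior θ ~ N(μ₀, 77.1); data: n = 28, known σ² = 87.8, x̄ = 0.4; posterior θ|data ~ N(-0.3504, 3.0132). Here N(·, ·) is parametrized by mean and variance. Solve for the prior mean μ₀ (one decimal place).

μ₀ = -18.8

With known observation variance, the Normal–Normal posterior has precision τ_n = τ₀ + n/σ² and mean μ_n = (τ₀μ₀ + (n/σ²)x̄)/τ_n.
Here τ₀ = 1/77.1 = 0.012970 and τ_data = 28/87.8 = 0.318907, so τ_n = 0.331877.
Rearranging for μ₀: μ₀ = (μ_n·τ_n − τ_data·x̄)/τ₀ = (-0.3504·0.331877 − 0.318907·0.4) / 0.012970 = -0.243853/0.012970 ≈ -18.8.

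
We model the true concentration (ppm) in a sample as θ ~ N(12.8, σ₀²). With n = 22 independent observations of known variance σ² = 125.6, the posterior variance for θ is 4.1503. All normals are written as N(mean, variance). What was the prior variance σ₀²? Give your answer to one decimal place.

σ₀² = 15.2

For the Normal–Normal model with known σ², precisions add: τ_n = τ₀ + n/σ².
So 1/σ₀² = 1/4.1503 − 22/125.6 = 0.240946 − 0.175159 = 0.065787.
Hence σ₀² = 1/0.065787 ≈ 15.2.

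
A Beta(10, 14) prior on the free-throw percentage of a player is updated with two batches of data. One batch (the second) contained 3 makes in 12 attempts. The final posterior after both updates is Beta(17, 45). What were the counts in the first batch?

4 makes and 22 misses

Sequential conjugate updates are equivalent to a single update on the pooled data, so total successes = posterior α − prior α and total failures = posterior β − prior β.
Total across both batches: 17−10=7 makes, 45−14=31 misses.
Subtract the second batch: 7−3=4 makes and 31−9=22 misses.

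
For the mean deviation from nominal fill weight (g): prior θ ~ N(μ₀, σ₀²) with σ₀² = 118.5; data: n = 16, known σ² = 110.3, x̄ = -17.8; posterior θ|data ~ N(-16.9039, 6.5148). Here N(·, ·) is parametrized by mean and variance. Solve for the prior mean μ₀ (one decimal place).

With known observation variance, the Normal–Normal posterior has precision τ_n = τ₀ + n/σ² and mean μ_n = (τ₀μ₀ + (n/σ²)x̄)/τ_n.
Here τ₀ = 1/118.5 = 0.008439 and τ_data = 16/110.3 = 0.145059, so τ_n = 0.153498.
Rearranging for μ₀: μ₀ = (μ_n·τ_n − τ_data·x̄)/τ₀ = (-16.9039·0.153498 − 0.145059·-17.8) / 0.008439 = -0.012665/0.008439 ≈ -1.5.

μ₀ = -1.5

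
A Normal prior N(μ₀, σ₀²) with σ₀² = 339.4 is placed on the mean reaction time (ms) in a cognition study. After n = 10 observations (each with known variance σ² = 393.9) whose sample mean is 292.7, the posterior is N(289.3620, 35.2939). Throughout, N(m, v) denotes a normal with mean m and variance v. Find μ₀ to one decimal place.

With known observation variance, the Normal–Normal posterior has precision τ_n = τ₀ + n/σ² and mean μ_n = (τ₀μ₀ + (n/σ²)x̄)/τ_n.
Here τ₀ = 1/339.4 = 0.002946 and τ_data = 10/393.9 = 0.025387, so τ_n = 0.028333.
Rearranging for μ₀: μ₀ = (μ_n·τ_n − τ_data·x̄)/τ₀ = (289.3620·0.028333 − 0.025387·292.7) / 0.002946 = 0.767719/0.002946 ≈ 260.6.

μ₀ = 260.6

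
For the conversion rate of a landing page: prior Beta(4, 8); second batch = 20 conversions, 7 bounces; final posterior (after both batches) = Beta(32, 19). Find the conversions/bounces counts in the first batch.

8 conversions and 4 bounces

Sequential conjugate updates are equivalent to a single update on the pooled data, so total successes = posterior α − prior α and total failures = posterior β − prior β.
Total across both batches: 32−4=28 conversions, 19−8=11 bounces.
Subtract the second batch: 28−20=8 conversions and 11−7=4 bounces.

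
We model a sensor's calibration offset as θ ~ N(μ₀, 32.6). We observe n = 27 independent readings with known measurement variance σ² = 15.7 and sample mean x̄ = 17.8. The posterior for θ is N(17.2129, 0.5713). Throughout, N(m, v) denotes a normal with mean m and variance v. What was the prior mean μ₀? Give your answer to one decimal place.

μ₀ = -15.7

The posterior mean is a precision-weighted average: μ_n = (τ₀μ₀ + τ_data·x̄)/(τ₀+τ_data), with τ₀=1/σ₀² and τ_data=n/σ².
Here τ₀ = 1/32.6 = 0.030675 and τ_data = 27/15.7 = 1.719745, so τ_n = 1.750420.
Rearranging for μ₀: μ₀ = (μ_n·τ_n − τ_data·x̄)/τ₀ = (17.2129·1.750420 − 1.719745·17.8) / 0.030675 = -0.481657/0.030675 ≈ -15.7.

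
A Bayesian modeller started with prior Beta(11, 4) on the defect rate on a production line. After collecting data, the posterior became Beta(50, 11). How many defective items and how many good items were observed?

39 defective items and 7 good items

Under Beta–binomial conjugacy the posterior parameters are (α+s, β+f).
So s = 50 − 11 = 39 and f = 11 − 4 = 7.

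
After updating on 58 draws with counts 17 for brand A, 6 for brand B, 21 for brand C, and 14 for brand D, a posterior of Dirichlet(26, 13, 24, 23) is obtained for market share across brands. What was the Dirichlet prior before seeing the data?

Dirichlet(9, 7, 3, 9)

For a Dirichlet(α) prior with multinomial counts c, the posterior is Dirichlet(α + c) componentwise.
Subtract each count from the matching posterior parameter: 26−17=9, 13−6=7, 24−21=3, 23−14=9.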